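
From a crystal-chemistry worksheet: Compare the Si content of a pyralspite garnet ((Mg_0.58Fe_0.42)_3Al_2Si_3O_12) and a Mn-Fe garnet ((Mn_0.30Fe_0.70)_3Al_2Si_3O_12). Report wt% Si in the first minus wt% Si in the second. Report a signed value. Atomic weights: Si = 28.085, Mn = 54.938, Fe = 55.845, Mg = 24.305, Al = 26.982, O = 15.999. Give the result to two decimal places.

2.07 percentage points

Si in (Mg_0.58Fe_0.42)_3Al_2Si_3O_12: molar mass 442.862 g/mol; 3×28.085 = 84.255 g → 19.03 wt%.
Si in (Mn_0.30Fe_0.70)_3Al_2Si_3O_12: molar mass 496.926 g/mol; 3×28.085 = 84.255 g → 16.96 wt%.
Difference = 19.03 − 16.96 = 2.07 percentage points.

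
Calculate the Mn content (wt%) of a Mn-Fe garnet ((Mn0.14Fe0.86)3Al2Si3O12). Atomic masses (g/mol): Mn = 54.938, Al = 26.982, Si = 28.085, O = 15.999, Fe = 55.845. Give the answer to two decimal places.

4.64 wt%

Formula mass = 0.42·54.938 + 2.58·55.845 + 2·26.982 + 3·28.085 + 12·15.999 = 497.361 g/mol, of which 23.074 g is Mn.
So Mn makes up 23.074/497.361 = 0.0464 of the mass, i.e. 4.64%.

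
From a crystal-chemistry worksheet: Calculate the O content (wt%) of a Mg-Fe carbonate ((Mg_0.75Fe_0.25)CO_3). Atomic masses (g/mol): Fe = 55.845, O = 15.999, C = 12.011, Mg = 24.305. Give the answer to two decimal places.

52.06 wt%

Molar mass of (Mg_0.75Fe_0.25)CO_3: 0.75*24.305 + 0.25*55.845 + 1*12.011 + 3*15.999 = 92.198 g/mol.
Mass of O per formula unit: 3 × 15.999 = 47.997 g.
Weight fraction O = 47.997 / 92.198 = 0.5206.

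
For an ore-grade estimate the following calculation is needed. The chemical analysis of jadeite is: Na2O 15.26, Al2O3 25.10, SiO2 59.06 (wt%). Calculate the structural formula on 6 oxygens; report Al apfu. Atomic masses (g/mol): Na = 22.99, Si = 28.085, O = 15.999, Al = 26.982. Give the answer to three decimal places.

Na2O (M=61.979): mol = 0.24621; Na = 0.49242, O = 0.24621.
Al2O3 (M=101.961): mol = 0.24617; Al = 0.49234, O = 0.73851.
SiO2 (M=60.083): mol = 0.98297; Si = 0.98297, O = 1.96594.
ΣO = 2.95066; factor = 6/ΣO = 2.03344.
Al apfu = 0.49234 × 2.03344 = 1.001.

1.001 Al apfu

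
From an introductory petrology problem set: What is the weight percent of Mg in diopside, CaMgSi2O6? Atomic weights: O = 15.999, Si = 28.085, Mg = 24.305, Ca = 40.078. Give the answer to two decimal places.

Formula mass = 1×40.078 + 1×24.305 + 2×28.085 + 6×15.999 = 216.547 g/mol, of which 24.305 g is Mg.
So Mg makes up 24.305/216.547 = 0.1122 of the mass, i.e. 11.22%.

11.22 mass %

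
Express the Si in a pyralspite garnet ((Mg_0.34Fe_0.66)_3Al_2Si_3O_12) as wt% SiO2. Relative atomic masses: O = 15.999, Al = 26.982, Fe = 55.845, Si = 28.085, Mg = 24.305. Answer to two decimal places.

38.72 wt%

M((Mg_0.34Fe_0.66)_3Al_2Si_3O_12) = 465.571 g/mol; M(SiO2) = 60.083 g/mol.
Moles SiO2 per formula unit = 3 Si ÷ 1 = 3.0000.
SiO2 fraction = (3.0000 × 60.083) / 465.571 = 180.249/465.571 = 0.3872.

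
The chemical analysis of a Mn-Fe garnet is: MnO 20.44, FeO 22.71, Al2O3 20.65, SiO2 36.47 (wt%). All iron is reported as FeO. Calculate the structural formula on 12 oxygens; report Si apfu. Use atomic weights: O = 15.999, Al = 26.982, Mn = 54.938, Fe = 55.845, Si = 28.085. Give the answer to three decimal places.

MnO: 20.44/70.937 = 0.28814 mol → 0.28814 mol Mn, 0.28814 mol O.
FeO: 22.71/71.844 = 0.31610 mol → 0.31610 mol Fe, 0.31610 mol O.
Al2O3: 20.65/101.961 = 0.20253 mol → 0.40506 mol Al, 0.60759 mol O.
SiO2: 36.47/60.083 = 0.60699 mol → 0.60699 mol Si, 1.21398 mol O.
Total oxygen = 2.42581 mol. Normalization factor = 12/2.42581 = 4.94680.
Si per 12 O = 0.60699 × 4.94680 = 3.003.

3.003 Si apfu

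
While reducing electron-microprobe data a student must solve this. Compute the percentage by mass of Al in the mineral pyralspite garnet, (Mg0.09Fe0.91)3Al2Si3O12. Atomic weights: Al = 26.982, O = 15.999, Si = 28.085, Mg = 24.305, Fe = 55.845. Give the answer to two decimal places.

11.03 weight percent

Molar mass of (Mg0.09Fe0.91)3Al2Si3O12: 0.27*24.305 + 2.73*55.845 + 2*26.982 + 3*28.085 + 12*15.999 = 489.226 g/mol.
Mass of Al per formula unit: 2 × 26.982 = 53.964 g.
Weight fraction Al = 53.964 / 489.226 = 0.1103.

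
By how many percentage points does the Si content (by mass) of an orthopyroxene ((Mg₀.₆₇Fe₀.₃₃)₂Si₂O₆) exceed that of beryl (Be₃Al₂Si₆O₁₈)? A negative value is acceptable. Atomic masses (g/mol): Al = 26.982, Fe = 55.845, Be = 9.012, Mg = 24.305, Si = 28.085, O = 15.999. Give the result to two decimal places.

Si in (Mg₀.₆₇Fe₀.₃₃)₂Si₂O₆: molar mass 221.590 g/mol; 2×28.085 = 56.170 g → 25.35 wt%.
Si in Be₃Al₂Si₆O₁₈: molar mass 537.492 g/mol; 6×28.085 = 168.510 g → 31.35 wt%.
Difference = 25.35 − 31.35 = -6.00 percentage points.

-6.00 percentage points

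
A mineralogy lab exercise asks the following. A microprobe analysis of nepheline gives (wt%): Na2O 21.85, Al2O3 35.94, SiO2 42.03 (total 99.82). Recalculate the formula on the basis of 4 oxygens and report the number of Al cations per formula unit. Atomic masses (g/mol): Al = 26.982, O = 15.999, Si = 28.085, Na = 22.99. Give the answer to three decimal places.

1.004 Al apfu

Na2O (M=61.979): mol = 0.35254; Na = 0.70508, O = 0.35254.
Al2O3 (M=101.961): mol = 0.35249; Al = 0.70498, O = 1.05747.
SiO2 (M=60.083): mol = 0.69953; Si = 0.69953, O = 1.39906.
ΣO = 2.80907; factor = 4/ΣO = 1.42396.
Al apfu = 0.70498 × 1.42396 = 1.004.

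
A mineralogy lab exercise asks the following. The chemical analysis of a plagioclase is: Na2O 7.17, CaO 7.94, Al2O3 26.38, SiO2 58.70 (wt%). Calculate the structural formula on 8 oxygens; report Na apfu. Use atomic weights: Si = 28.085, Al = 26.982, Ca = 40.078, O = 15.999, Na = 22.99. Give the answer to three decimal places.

0.620 Na apfu

Na2O: 7.17/61.979 = 0.11568 mol → 0.23136 mol Na, 0.11568 mol O.
CaO: 7.94/56.077 = 0.14159 mol → 0.14159 mol Ca, 0.14159 mol O.
Al2O3: 26.38/101.961 = 0.25873 mol → 0.51746 mol Al, 0.77619 mol O.
SiO2: 58.70/60.083 = 0.97698 mol → 0.97698 mol Si, 1.95396 mol O.
Total oxygen = 2.98742 mol. Normalization factor = 8/2.98742 = 2.67790.
Na per 8 O = 0.23136 × 2.67790 = 0.620.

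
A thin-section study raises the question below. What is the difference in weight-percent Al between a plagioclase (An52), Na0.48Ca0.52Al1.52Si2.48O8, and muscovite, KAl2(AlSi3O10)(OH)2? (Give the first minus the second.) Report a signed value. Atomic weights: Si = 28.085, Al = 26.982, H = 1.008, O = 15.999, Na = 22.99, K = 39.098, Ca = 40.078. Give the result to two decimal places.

-5.16 percentage points

First mineral: 41.013 g Al in 270.531 g formula = 15.16 wt% Al.
Second mineral: 80.946 g Al in 398.303 g formula = 20.32 wt% Al.
15.16% − 20.32% gives a difference of -5.16 percentage points.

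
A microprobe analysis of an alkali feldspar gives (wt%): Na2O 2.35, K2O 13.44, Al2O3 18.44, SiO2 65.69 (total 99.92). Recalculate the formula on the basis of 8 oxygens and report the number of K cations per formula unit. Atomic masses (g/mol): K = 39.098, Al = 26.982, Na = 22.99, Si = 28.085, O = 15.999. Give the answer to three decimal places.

2.35 wt% Na2O ÷ 61.979 g/mol = 0.03792 mol, giving 0.07584 Na and 0.03792 O.
13.44 wt% K2O ÷ 94.195 g/mol = 0.14268 mol, giving 0.28536 K and 0.14268 O.
18.44 wt% Al2O3 ÷ 101.961 g/mol = 0.18085 mol, giving 0.36170 Al and 0.54255 O.
65.69 wt% SiO2 ÷ 60.083 g/mol = 1.09332 mol, giving 1.09332 Si and 2.18664 O.
Oxygen sums to 2.90979; scaling by 8/2.90979 = 2.74934 puts the formula on 8 O.
K: 0.28536 × 2.74934 = 0.785 atoms per formula unit.

0.785 K apfu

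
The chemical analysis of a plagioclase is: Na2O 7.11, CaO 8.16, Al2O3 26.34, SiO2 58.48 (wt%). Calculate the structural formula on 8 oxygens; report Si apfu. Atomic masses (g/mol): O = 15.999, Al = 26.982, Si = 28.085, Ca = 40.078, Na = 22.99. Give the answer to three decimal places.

Na2O (M=61.979): mol = 0.11472; Na = 0.22944, O = 0.11472.
CaO (M=56.077): mol = 0.14551; Ca = 0.14551, O = 0.14551.
Al2O3 (M=101.961): mol = 0.25833; Al = 0.51666, O = 0.77499.
SiO2 (M=60.083): mol = 0.97332; Si = 0.97332, O = 1.94664.
ΣO = 2.98186; factor = 8/ΣO = 2.68289.
Si apfu = 0.97332 × 2.68289 = 2.611.

2.611 Si apfu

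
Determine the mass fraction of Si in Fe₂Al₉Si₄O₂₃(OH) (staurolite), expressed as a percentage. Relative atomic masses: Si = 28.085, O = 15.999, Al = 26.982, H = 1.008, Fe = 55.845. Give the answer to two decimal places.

13.19 weight percent

Molar mass of Fe₂Al₉Si₄O₂₃(OH): 2·55.845 + 9·26.982 + 4·28.085 + 24·15.999 + 1·1.008 = 851.852 g/mol.
Mass of Si per formula unit: 4 × 28.085 = 112.340 g.
Weight fraction Si = 112.340 / 851.852 = 0.1319.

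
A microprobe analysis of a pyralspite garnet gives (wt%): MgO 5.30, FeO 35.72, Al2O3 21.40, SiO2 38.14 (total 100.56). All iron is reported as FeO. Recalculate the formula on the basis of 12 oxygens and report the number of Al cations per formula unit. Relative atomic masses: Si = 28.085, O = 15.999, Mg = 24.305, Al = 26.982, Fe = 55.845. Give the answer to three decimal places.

5.30 wt% MgO ÷ 40.304 g/mol = 0.13150 mol, giving 0.13150 Mg and 0.13150 O.
35.72 wt% FeO ÷ 71.844 g/mol = 0.49719 mol, giving 0.49719 Fe and 0.49719 O.
21.40 wt% Al2O3 ÷ 101.961 g/mol = 0.20988 mol, giving 0.41976 Al and 0.62964 O.
38.14 wt% SiO2 ÷ 60.083 g/mol = 0.63479 mol, giving 0.63479 Si and 1.26958 O.
Oxygen sums to 2.52791; scaling by 12/2.52791 = 4.74700 puts the formula on 12 O.
Al: 0.41976 × 4.74700 = 1.993 atoms per formula unit.

1.993 Al apfu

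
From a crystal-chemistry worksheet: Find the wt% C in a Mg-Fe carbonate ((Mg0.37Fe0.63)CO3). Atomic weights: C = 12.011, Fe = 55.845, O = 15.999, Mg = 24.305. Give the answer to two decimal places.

11.53 mass %

Molar mass of (Mg0.37Fe0.63)CO3: 0.37*24.305 + 0.63*55.845 + 1*12.011 + 3*15.999 = 104.183 g/mol.
Mass of C per formula unit: 1 × 12.011 = 12.011 g.
Weight fraction C = 12.011 / 104.183 = 0.1153.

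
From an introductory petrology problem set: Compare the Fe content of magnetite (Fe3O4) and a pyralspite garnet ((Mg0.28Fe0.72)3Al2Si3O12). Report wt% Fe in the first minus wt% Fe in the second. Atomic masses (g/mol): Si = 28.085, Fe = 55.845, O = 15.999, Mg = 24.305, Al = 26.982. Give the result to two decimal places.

46.76 percentage points

M(Fe3O4) = 231.531 g/mol, so wt% Fe = 167.535/231.531 × 100 = 72.36%.
M((Mg0.28Fe0.72)3Al2Si3O12) = 471.248 g/mol, so wt% Fe = 120.625/471.248 × 100 = 25.60%.
72.36 − 25.60 = 46.76 pp.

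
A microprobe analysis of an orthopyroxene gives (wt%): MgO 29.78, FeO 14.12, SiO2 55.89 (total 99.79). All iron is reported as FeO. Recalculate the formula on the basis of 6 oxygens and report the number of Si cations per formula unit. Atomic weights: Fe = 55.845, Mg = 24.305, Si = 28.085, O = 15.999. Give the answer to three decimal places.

29.78 wt% MgO ÷ 40.304 g/mol = 0.73888 mol, giving 0.73888 Mg and 0.73888 O.
14.12 wt% FeO ÷ 71.844 g/mol = 0.19654 mol, giving 0.19654 Fe and 0.19654 O.
55.89 wt% SiO2 ÷ 60.083 g/mol = 0.93021 mol, giving 0.93021 Si and 1.86042 O.
Oxygen sums to 2.79584; scaling by 6/2.79584 = 2.14605 puts the formula on 6 O.
Si: 0.93021 × 2.14605 = 1.996 atoms per formula unit.

1.996 Si apfu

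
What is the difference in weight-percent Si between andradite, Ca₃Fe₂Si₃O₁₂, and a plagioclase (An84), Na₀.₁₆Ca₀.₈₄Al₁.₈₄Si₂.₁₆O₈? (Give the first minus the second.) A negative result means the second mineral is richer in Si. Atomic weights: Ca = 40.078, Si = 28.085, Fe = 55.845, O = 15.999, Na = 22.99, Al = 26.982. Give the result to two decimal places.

-5.43 percentage points

M(Ca₃Fe₂Si₃O₁₂) = 508.167 g/mol, so wt% Si = 84.255/508.167 × 100 = 16.58%.
M(Na₀.₁₆Ca₀.₈₄Al₁.₈₄Si₂.₁₆O₈) = 275.646 g/mol, so wt% Si = 60.664/275.646 × 100 = 22.01%.
16.58 − 22.01 = -5.43 pp.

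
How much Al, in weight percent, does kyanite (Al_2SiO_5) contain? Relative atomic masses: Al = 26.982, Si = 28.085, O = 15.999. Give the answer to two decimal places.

33.30 weight percent

Molar mass of Al_2SiO_5: 2·26.982 + 1·28.085 + 5·15.999 = 162.044 g/mol.
Mass of Al per formula unit: 2 × 26.982 = 53.964 g.
Weight fraction Al = 53.964 / 162.044 = 0.3330.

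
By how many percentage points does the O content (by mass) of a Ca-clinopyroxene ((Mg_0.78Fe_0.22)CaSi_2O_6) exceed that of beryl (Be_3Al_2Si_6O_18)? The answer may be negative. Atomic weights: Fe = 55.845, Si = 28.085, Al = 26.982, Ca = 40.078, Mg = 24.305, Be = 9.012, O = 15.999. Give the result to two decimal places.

O in (Mg_0.78Fe_0.22)CaSi_2O_6: molar mass 223.486 g/mol; 6×15.999 = 95.994 g → 42.95 wt%.
O in Be_3Al_2Si_6O_18: molar mass 537.492 g/mol; 18×15.999 = 287.982 g → 53.58 wt%.
Difference = 42.95 − 53.58 = -10.63 percentage points.

-10.63 percentage points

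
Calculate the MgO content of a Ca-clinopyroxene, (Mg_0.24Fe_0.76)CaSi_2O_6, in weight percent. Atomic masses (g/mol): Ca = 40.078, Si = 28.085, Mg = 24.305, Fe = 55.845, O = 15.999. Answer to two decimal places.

Formula mass = 240.517 g/mol.
0.24 Mg → 0.2400 mol MgO per formula unit; M(MgO) = 40.304, so MgO mass = 9.673 g.
9.673/240.517 × 100 = 4.02 wt%.

4.02 wt%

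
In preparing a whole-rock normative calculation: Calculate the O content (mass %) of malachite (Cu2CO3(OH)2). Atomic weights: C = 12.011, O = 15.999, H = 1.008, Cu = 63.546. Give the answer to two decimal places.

M(Cu2CO3(OH)2) = 221.114 g/mol.
O contributes 5 × 15.999 = 79.995 g per mole.
79.995/221.114 = 0.3618 → 36.18%.

36.18 mass %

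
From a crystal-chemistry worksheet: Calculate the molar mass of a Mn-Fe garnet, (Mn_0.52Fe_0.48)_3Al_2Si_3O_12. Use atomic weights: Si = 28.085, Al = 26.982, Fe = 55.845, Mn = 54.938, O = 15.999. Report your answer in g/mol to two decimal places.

Mn: 1.56 × 54.938 = 85.7033
Fe: 1.44 × 55.845 = 80.4168
Al: 2 × 26.982 = 53.9640
Si: 3 × 28.085 = 84.2550
O: 12 × 15.999 = 191.9880
Summing the contributions gives the formula mass.

496.33 g/mol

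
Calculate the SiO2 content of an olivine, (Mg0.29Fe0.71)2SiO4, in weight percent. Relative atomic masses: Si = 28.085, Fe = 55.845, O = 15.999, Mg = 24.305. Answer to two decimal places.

M((Mg0.29Fe0.71)2SiO4) = 185.478 g/mol; M(SiO2) = 60.083 g/mol.
Moles SiO2 per formula unit = 1 Si ÷ 1 = 1.0000.
SiO2 fraction = (1.0000 × 60.083) / 185.478 = 60.083/185.478 = 0.3239.

32.39 wt%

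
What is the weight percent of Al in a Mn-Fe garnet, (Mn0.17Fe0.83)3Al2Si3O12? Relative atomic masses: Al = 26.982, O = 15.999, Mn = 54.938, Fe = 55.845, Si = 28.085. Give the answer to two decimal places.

Molar mass of (Mn0.17Fe0.83)3Al2Si3O12: 0.51·54.938 + 2.49·55.845 + 2·26.982 + 3·28.085 + 12·15.999 = 497.279 g/mol.
Mass of Al per formula unit: 2 × 26.982 = 53.964 g.
Weight fraction Al = 53.964 / 497.279 = 0.1085.

10.85 wt%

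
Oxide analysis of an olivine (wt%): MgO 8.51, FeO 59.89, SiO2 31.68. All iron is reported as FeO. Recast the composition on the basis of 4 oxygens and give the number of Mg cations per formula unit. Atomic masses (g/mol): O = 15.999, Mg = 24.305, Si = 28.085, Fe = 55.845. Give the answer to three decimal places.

0.402 Mg apfu

MgO (M=40.304): mol = 0.21115; Mg = 0.21115, O = 0.21115.
FeO (M=71.844): mol = 0.83361; Fe = 0.83361, O = 0.83361.
SiO2 (M=60.083): mol = 0.52727; Si = 0.52727, O = 1.05454.
ΣO = 2.09930; factor = 4/ΣO = 1.90540.
Mg apfu = 0.21115 × 1.90540 = 0.402.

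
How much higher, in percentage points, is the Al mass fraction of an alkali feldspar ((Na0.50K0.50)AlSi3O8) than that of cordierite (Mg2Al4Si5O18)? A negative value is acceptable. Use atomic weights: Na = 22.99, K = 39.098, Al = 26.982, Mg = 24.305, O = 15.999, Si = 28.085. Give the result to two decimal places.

-8.47 percentage points

M((Na0.50K0.50)AlSi3O8) = 270.273 g/mol, so wt% Al = 26.982/270.273 × 100 = 9.98%.
M(Mg2Al4Si5O18) = 584.945 g/mol, so wt% Al = 107.928/584.945 × 100 = 18.45%.
9.98 − 18.45 = -8.47 pp.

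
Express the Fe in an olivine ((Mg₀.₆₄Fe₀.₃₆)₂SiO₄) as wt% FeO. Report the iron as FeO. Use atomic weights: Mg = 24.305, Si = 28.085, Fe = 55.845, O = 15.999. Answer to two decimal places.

31.66 wt%

Molar mass of (Mg₀.₆₄Fe₀.₃₆)₂SiO₄ = 1.28×24.305 + 0.72×55.845 + 1×28.085 + 4×15.999 = 163.400 g/mol.
Each formula unit contains 0.72 Fe, equivalent to 0.72/1 = 0.7200 mol FeO.
M(FeO) = 1×55.845 + 1×15.999 = 71.844 g/mol.
Mass of FeO per formula unit = 0.7200 × 71.844 = 51.728 g.
FeO wt% = 51.728 / 163.400 × 100 = 31.66%.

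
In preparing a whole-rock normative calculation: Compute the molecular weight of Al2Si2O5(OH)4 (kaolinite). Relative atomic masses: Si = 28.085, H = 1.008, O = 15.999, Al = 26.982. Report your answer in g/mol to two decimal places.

M = 2*26.982 + 2*28.085 + 9*15.999 + 4*1.008

258.16 g/mol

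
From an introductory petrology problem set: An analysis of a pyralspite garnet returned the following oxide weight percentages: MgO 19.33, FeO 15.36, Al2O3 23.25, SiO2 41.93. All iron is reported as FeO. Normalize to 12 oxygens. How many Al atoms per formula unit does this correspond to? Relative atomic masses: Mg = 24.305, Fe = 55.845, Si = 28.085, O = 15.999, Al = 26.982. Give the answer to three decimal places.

1.973 Al apfu

MgO (M=40.304): mol = 0.47961; Mg = 0.47961, O = 0.47961.
FeO (M=71.844): mol = 0.21380; Fe = 0.21380, O = 0.21380.
Al2O3 (M=101.961): mol = 0.22803; Al = 0.45606, O = 0.68409.
SiO2 (M=60.083): mol = 0.69787; Si = 0.69787, O = 1.39574.
ΣO = 2.77324; factor = 12/ΣO = 4.32707.
Al apfu = 0.45606 × 4.32707 = 1.973.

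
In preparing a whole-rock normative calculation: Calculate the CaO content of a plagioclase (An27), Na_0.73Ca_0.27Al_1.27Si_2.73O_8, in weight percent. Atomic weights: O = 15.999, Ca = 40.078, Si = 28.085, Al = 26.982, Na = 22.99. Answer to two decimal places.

5.68 wt%

Formula mass = 266.535 g/mol.
0.27 Ca → 0.2700 mol CaO per formula unit; M(CaO) = 56.077, so CaO mass = 15.141 g.
15.141/266.535 × 100 = 5.68 wt%.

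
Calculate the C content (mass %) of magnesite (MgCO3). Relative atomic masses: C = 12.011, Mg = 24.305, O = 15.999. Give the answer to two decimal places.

Molar mass of MgCO3: 1·24.305 + 1·12.011 + 3·15.999 = 84.313 g/mol.
Mass of C per formula unit: 1 × 12.011 = 12.011 g.
Weight fraction C = 12.011 / 84.313 = 0.1425.

14.25 mass %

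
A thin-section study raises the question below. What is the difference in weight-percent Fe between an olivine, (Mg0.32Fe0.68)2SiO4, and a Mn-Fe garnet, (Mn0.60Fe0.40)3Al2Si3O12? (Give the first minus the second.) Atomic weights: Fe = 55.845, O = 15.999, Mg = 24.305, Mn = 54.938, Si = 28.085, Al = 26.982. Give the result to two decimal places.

27.86 percentage points

First mineral: 75.949 g Fe in 183.585 g formula = 41.37 wt% Fe.
Second mineral: 67.014 g Fe in 496.109 g formula = 13.51 wt% Fe.
41.37% − 13.51% gives a difference of 27.86 percentage points.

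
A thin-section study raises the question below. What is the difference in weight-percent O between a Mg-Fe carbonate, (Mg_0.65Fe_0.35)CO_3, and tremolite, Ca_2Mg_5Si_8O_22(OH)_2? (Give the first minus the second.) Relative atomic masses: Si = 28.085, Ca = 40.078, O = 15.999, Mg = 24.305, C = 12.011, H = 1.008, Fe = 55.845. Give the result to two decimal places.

M((Mg_0.65Fe_0.35)CO_3) = 95.352 g/mol, so wt% O = 47.997/95.352 × 100 = 50.34%.
M(Ca_2Mg_5Si_8O_22(OH)_2) = 812.353 g/mol, so wt% O = 383.976/812.353 × 100 = 47.27%.
50.34 − 47.27 = 3.07 pp.

3.07 percentage points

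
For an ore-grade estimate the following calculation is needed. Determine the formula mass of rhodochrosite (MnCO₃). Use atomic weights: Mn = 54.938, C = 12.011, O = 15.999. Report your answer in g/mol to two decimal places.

M = 1×54.938 + 1×12.011 + 3×15.999

114.95 g/mol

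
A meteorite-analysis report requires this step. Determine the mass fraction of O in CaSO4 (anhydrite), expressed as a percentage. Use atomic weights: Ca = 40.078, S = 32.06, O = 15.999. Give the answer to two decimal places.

Molar mass of CaSO4: 1·40.078 + 1·32.06 + 4·15.999 = 136.134 g/mol.
Mass of O per formula unit: 4 × 15.999 = 63.996 g.
Weight fraction O = 63.996 / 136.134 = 0.4701.

47.01 wt%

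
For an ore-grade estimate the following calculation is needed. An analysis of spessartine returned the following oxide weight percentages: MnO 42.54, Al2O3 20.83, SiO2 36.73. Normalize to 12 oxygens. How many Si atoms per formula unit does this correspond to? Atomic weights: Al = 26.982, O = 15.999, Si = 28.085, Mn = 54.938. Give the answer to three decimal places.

3.012 Si apfu

MnO (M=70.937): mol = 0.59969; Mn = 0.59969, O = 0.59969.
Al2O3 (M=101.961): mol = 0.20429; Al = 0.40858, O = 0.61287.
SiO2 (M=60.083): mol = 0.61132; Si = 0.61132, O = 1.22264.
ΣO = 2.43520; factor = 12/ΣO = 4.92773.
Si apfu = 0.61132 × 4.92773 = 3.012.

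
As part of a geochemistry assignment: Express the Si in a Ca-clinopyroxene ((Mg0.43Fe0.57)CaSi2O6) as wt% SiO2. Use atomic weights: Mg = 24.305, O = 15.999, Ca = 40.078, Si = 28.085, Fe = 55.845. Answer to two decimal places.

Molar mass of (Mg0.43Fe0.57)CaSi2O6 = 0.43×24.305 + 0.57×55.845 + 1×40.078 + 2×28.085 + 6×15.999 = 234.525 g/mol.
Each formula unit contains 2 Si, equivalent to 2/1 = 2.0000 mol SiO2.
M(SiO2) = 1×28.085 + 2×15.999 = 60.083 g/mol.
Mass of SiO2 per formula unit = 2.0000 × 60.083 = 120.166 g.
SiO2 wt% = 120.166 / 234.525 × 100 = 51.24%.

51.24 wt%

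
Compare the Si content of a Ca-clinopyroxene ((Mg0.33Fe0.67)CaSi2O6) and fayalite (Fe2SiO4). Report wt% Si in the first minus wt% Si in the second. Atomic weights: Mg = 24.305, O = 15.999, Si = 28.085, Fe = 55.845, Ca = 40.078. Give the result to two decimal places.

First mineral: 56.170 g Si in 237.679 g formula = 23.63 wt% Si.
Second mineral: 28.085 g Si in 203.771 g formula = 13.78 wt% Si.
23.63% − 13.78% gives a difference of 9.85 percentage points.

9.85 percentage points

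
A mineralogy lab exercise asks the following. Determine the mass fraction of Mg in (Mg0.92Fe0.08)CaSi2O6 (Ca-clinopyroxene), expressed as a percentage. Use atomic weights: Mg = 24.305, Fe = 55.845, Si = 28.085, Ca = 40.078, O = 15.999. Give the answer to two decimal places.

Formula mass = 0.92×24.305 + 0.08×55.845 + 1×40.078 + 2×28.085 + 6×15.999 = 219.070 g/mol, of which 22.361 g is Mg.
So Mg makes up 22.361/219.070 = 0.1021 of the mass, i.e. 10.21%.

10.21 weight percent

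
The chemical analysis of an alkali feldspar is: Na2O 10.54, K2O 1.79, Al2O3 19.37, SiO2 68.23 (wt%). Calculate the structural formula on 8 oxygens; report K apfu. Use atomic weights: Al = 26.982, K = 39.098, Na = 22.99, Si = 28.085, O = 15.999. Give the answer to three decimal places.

0.100 K apfu

Na2O: 10.54/61.979 = 0.17006 mol → 0.34012 mol Na, 0.17006 mol O.
K2O: 1.79/94.195 = 0.01900 mol → 0.03800 mol K, 0.01900 mol O.
Al2O3: 19.37/101.961 = 0.18997 mol → 0.37994 mol Al, 0.56991 mol O.
SiO2: 68.23/60.083 = 1.13560 mol → 1.13560 mol Si, 2.27120 mol O.
Total oxygen = 3.03017 mol. Normalization factor = 8/3.03017 = 2.64012.
K per 8 O = 0.03800 × 2.64012 = 0.100.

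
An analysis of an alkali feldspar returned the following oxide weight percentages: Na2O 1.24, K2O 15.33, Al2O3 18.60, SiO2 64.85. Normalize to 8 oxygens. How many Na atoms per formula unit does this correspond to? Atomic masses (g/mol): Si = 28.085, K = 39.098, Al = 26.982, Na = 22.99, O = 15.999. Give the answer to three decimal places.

Na2O: 1.24/61.979 = 0.02001 mol → 0.04002 mol Na, 0.02001 mol O.
K2O: 15.33/94.195 = 0.16275 mol → 0.32550 mol K, 0.16275 mol O.
Al2O3: 18.60/101.961 = 0.18242 mol → 0.36484 mol Al, 0.54726 mol O.
SiO2: 64.85/60.083 = 1.07934 mol → 1.07934 mol Si, 2.15868 mol O.
Total oxygen = 2.88870 mol. Normalization factor = 8/2.88870 = 2.76941.
Na per 8 O = 0.04002 × 2.76941 = 0.111.

0.111 Na apfu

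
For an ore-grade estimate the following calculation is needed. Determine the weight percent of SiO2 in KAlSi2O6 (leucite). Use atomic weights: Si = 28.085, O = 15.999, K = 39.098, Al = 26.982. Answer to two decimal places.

55.06 wt%

Molar mass of KAlSi2O6 = 1·39.098 + 1·26.982 + 2·28.085 + 6·15.999 = 218.244 g/mol.
Each formula unit contains 2 Si, equivalent to 2/1 = 2.0000 mol SiO2.
M(SiO2) = 1×28.085 + 2×15.999 = 60.083 g/mol.
Mass of SiO2 per formula unit = 2.0000 × 60.083 = 120.166 g.
SiO2 wt% = 120.166 / 218.244 × 100 = 55.06%.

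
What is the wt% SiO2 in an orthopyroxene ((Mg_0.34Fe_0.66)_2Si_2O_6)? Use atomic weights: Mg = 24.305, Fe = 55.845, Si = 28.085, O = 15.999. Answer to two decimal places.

49.57 wt%

M((Mg_0.34Fe_0.66)_2Si_2O_6) = 242.407 g/mol; M(SiO2) = 60.083 g/mol.
Moles SiO2 per formula unit = 2 Si ÷ 1 = 2.0000.
SiO2 fraction = (2.0000 × 60.083) / 242.407 = 120.166/242.407 = 0.4957.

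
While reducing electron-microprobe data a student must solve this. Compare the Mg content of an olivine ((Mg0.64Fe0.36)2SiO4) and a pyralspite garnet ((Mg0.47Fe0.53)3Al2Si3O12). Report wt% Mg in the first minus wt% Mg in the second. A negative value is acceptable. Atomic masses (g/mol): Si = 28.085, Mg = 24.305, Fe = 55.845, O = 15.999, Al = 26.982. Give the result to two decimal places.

11.48 percentage points

Mg in (Mg0.64Fe0.36)2SiO4: molar mass 163.400 g/mol; 1.28×24.305 = 31.110 g → 19.04 wt%.
Mg in (Mg0.47Fe0.53)3Al2Si3O12: molar mass 453.271 g/mol; 1.41×24.305 = 34.270 g → 7.56 wt%.
Difference = 19.04 − 7.56 = 11.48 percentage points.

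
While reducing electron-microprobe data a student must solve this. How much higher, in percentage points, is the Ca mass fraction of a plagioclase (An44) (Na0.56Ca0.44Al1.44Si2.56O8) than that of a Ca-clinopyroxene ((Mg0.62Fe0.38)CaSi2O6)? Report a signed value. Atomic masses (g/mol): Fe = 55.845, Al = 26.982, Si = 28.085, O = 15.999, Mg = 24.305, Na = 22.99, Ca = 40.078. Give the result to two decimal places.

-10.99 percentage points

First mineral: 17.634 g Ca in 269.252 g formula = 6.55 wt% Ca.
Second mineral: 40.078 g Ca in 228.532 g formula = 17.54 wt% Ca.
6.55% − 17.54% gives a difference of -10.99 percentage points.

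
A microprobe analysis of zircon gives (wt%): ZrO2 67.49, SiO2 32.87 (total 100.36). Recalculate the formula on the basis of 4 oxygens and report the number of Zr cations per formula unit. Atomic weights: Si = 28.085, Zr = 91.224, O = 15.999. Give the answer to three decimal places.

ZrO2 (M=123.222): mol = 0.54771; Zr = 0.54771, O = 1.09542.
SiO2 (M=60.083): mol = 0.54708; Si = 0.54708, O = 1.09416.
ΣO = 2.18958; factor = 4/ΣO = 1.82683.
Zr apfu = 0.54771 × 1.82683 = 1.001.

1.001 Zr apfu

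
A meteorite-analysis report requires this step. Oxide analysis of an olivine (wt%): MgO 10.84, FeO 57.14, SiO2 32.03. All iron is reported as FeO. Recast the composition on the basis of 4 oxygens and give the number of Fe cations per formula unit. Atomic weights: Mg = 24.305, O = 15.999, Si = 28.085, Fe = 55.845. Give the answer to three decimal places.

10.84 wt% MgO ÷ 40.304 g/mol = 0.26896 mol, giving 0.26896 Mg and 0.26896 O.
57.14 wt% FeO ÷ 71.844 g/mol = 0.79533 mol, giving 0.79533 Fe and 0.79533 O.
32.03 wt% SiO2 ÷ 60.083 g/mol = 0.53310 mol, giving 0.53310 Si and 1.06620 O.
Oxygen sums to 2.13049; scaling by 4/2.13049 = 1.87750 puts the formula on 4 O.
Fe: 0.79533 × 1.87750 = 1.493 atoms per formula unit.

1.493 Fe apfu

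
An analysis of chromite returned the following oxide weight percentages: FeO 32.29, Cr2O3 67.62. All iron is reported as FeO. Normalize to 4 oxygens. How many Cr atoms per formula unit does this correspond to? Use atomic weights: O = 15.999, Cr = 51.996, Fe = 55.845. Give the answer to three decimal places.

1.995 Cr apfu

FeO (M=71.844): mol = 0.44945; Fe = 0.44945, O = 0.44945.
Cr2O3 (M=151.989): mol = 0.44490; Cr = 0.88980, O = 1.33470.
ΣO = 1.78415; factor = 4/ΣO = 2.24196.
Cr apfu = 0.88980 × 2.24196 = 1.995.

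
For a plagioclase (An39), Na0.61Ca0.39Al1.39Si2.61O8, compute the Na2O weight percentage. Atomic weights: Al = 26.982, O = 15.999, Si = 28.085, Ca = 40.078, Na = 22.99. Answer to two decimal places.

7.04 wt%

M(Na0.61Ca0.39Al1.39Si2.61O8) = 268.453 g/mol; M(Na2O) = 61.979 g/mol.
Moles Na2O per formula unit = 0.61 Na ÷ 2 = 0.3050.
Na2O fraction = (0.3050 × 61.979) / 268.453 = 18.904/268.453 = 0.0704.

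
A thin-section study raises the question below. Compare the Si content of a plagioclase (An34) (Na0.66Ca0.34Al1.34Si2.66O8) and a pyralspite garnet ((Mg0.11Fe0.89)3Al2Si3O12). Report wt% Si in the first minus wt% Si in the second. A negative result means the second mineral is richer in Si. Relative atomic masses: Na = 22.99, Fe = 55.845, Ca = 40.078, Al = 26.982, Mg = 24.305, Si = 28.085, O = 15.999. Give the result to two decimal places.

Si in Na0.66Ca0.34Al1.34Si2.66O8: molar mass 267.654 g/mol; 2.66×28.085 = 74.706 g → 27.91 wt%.
Si in (Mg0.11Fe0.89)3Al2Si3O12: molar mass 487.334 g/mol; 3×28.085 = 84.255 g → 17.29 wt%.
Difference = 27.91 − 17.29 = 10.62 percentage points.

10.62 percentage points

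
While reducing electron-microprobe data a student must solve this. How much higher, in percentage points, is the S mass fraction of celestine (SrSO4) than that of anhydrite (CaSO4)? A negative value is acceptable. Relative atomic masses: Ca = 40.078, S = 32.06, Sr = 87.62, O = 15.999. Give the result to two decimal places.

-6.10 percentage points

S in SrSO4: molar mass 183.676 g/mol; 1×32.06 = 32.060 g → 17.45 wt%.
S in CaSO4: molar mass 136.134 g/mol; 1×32.06 = 32.060 g → 23.55 wt%.
Difference = 17.45 − 23.55 = -6.10 percentage points.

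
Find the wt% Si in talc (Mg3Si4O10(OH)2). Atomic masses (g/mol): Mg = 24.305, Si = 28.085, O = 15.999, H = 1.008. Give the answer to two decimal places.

29.62 wt%

Formula mass = 3*24.305 + 4*28.085 + 12*15.999 + 2*1.008 = 379.259 g/mol, of which 112.340 g is Si.
So Si makes up 112.340/379.259 = 0.2962 of the mass, i.e. 29.62%.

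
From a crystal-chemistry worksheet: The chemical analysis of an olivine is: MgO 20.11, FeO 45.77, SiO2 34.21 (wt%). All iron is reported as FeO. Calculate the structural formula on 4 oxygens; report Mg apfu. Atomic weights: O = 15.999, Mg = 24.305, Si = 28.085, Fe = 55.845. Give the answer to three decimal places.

0.877 Mg apfu

MgO: 20.11/40.304 = 0.49896 mol → 0.49896 mol Mg, 0.49896 mol O.
FeO: 45.77/71.844 = 0.63707 mol → 0.63707 mol Fe, 0.63707 mol O.
SiO2: 34.21/60.083 = 0.56938 mol → 0.56938 mol Si, 1.13876 mol O.
Total oxygen = 2.27479 mol. Normalization factor = 4/2.27479 = 1.75840.
Mg per 4 O = 0.49896 × 1.75840 = 0.877.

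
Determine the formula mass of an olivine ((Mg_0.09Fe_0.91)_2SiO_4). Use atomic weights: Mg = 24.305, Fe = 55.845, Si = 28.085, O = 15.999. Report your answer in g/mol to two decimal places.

Mg: 0.18 × 24.305 = 4.3749
Fe: 1.82 × 55.845 = 101.6379
Si: 1 × 28.085 = 28.0850
O: 4 × 15.999 = 63.9960
Summing the contributions gives the formula mass.

198.09 g/mol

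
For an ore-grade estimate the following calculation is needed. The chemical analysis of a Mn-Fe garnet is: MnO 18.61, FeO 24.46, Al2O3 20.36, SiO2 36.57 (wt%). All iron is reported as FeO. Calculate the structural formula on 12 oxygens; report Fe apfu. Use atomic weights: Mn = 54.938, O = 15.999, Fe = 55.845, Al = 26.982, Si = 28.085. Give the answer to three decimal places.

MnO (M=70.937): mol = 0.26235; Mn = 0.26235, O = 0.26235.
FeO (M=71.844): mol = 0.34046; Fe = 0.34046, O = 0.34046.
Al2O3 (M=101.961): mol = 0.19968; Al = 0.39936, O = 0.59904.
SiO2 (M=60.083): mol = 0.60866; Si = 0.60866, O = 1.21732.
ΣO = 2.41917; factor = 12/ΣO = 4.96038.
Fe apfu = 0.34046 × 4.96038 = 1.689.

1.689 Fe apfu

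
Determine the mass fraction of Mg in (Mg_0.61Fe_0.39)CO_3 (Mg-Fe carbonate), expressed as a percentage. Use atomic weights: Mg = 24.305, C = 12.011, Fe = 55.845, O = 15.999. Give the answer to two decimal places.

15.35 wt%

Formula mass = 0.61×24.305 + 0.39×55.845 + 1×12.011 + 3×15.999 = 96.614 g/mol, of which 14.826 g is Mg.
So Mg makes up 14.826/96.614 = 0.1535 of the mass, i.e. 15.35%.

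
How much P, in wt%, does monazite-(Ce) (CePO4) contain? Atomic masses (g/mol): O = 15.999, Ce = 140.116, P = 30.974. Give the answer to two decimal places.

Molar mass of CePO4: 1*140.116 + 1*30.974 + 4*15.999 = 235.086 g/mol.
Mass of P per formula unit: 1 × 30.974 = 30.974 g.
Weight fraction P = 30.974 / 235.086 = 0.1318.

13.18 wt%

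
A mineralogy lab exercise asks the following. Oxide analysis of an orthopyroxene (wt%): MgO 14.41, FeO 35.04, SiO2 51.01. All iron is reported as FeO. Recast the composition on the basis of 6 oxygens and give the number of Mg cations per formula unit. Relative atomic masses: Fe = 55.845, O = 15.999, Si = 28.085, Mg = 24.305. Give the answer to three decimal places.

0.843 Mg apfu

14.41 wt% MgO ÷ 40.304 g/mol = 0.35753 mol, giving 0.35753 Mg and 0.35753 O.
35.04 wt% FeO ÷ 71.844 g/mol = 0.48772 mol, giving 0.48772 Fe and 0.48772 O.
51.01 wt% SiO2 ÷ 60.083 g/mol = 0.84899 mol, giving 0.84899 Si and 1.69798 O.
Oxygen sums to 2.54323; scaling by 6/2.54323 = 2.35920 puts the formula on 6 O.
Mg: 0.35753 × 2.35920 = 0.843 atoms per formula unit.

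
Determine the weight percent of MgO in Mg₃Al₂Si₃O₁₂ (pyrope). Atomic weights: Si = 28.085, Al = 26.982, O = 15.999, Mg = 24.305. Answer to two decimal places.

M(Mg₃Al₂Si₃O₁₂) = 403.122 g/mol; M(MgO) = 40.304 g/mol.
Moles MgO per formula unit = 3 Mg ÷ 1 = 3.0000.
MgO fraction = (3.0000 × 40.304) / 403.122 = 120.912/403.122 = 0.2999.

29.99 wt%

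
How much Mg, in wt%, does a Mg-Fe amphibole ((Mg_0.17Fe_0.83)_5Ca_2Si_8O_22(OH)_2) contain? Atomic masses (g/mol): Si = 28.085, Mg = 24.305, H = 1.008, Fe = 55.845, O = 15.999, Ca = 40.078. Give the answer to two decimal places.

Formula mass = 0.85*24.305 + 4.15*55.845 + 2*40.078 + 8*28.085 + 24*15.999 + 2*1.008 = 943.244 g/mol, of which 20.659 g is Mg.
So Mg makes up 20.659/943.244 = 0.0219 of the mass, i.e. 2.19%.

2.19 wt%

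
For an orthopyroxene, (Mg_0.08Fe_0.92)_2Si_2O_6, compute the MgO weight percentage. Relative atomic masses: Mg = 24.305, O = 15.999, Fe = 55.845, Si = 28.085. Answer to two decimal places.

2.49 wt%

M((Mg_0.08Fe_0.92)_2Si_2O_6) = 258.808 g/mol; M(MgO) = 40.304 g/mol.
Moles MgO per formula unit = 0.16 Mg ÷ 1 = 0.1600.
MgO fraction = (0.1600 × 40.304) / 258.808 = 6.449/258.808 = 0.0249.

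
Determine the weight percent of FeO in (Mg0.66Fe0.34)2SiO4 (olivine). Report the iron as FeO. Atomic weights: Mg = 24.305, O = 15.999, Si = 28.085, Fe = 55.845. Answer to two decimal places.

30.13 wt%

M((Mg0.66Fe0.34)2SiO4) = 162.138 g/mol; M(FeO) = 71.844 g/mol.
Moles FeO per formula unit = 0.68 Fe ÷ 1 = 0.6800.
FeO fraction = (0.6800 × 71.844) / 162.138 = 48.854/162.138 = 0.3013.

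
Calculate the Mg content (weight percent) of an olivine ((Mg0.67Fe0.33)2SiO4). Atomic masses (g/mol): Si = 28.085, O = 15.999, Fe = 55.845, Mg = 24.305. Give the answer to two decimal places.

20.17 weight percent

Formula mass = 1.34×24.305 + 0.66×55.845 + 1×28.085 + 4×15.999 = 161.507 g/mol, of which 32.569 g is Mg.
So Mg makes up 32.569/161.507 = 0.2017 of the mass, i.e. 20.17%.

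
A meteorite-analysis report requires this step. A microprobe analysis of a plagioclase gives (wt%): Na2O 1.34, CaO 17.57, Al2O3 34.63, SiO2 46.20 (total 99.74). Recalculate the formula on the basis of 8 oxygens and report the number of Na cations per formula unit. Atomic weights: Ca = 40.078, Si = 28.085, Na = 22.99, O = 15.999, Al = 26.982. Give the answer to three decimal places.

0.120 Na apfu

Na2O: 1.34/61.979 = 0.02162 mol → 0.04324 mol Na, 0.02162 mol O.
CaO: 17.57/56.077 = 0.31332 mol → 0.31332 mol Ca, 0.31332 mol O.
Al2O3: 34.63/101.961 = 0.33964 mol → 0.67928 mol Al, 1.01892 mol O.
SiO2: 46.20/60.083 = 0.76894 mol → 0.76894 mol Si, 1.53788 mol O.
Total oxygen = 2.89174 mol. Normalization factor = 8/2.89174 = 2.76650.
Na per 8 O = 0.04324 × 2.76650 = 0.120.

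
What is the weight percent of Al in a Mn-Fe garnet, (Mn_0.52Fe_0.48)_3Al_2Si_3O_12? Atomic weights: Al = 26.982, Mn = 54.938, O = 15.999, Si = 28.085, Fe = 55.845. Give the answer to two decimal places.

10.87 mass %

M((Mn_0.52Fe_0.48)_3Al_2Si_3O_12) = 496.327 g/mol.
Al contributes 2 × 26.982 = 53.964 g per mole.
53.964/496.327 = 0.1087 → 10.87%.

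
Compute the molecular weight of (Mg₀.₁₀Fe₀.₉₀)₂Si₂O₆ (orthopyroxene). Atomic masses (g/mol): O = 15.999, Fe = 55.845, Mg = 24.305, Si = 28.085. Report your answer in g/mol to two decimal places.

257.55 g/mol

M = 0.20·24.305 + 1.80·55.845 + 2·28.085 + 6·15.999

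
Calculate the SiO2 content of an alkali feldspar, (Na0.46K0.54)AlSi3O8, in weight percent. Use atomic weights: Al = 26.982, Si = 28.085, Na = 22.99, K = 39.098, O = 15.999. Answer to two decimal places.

M((Na0.46K0.54)AlSi3O8) = 270.917 g/mol; M(SiO2) = 60.083 g/mol.
Moles SiO2 per formula unit = 3 Si ÷ 1 = 3.0000.
SiO2 fraction = (3.0000 × 60.083) / 270.917 = 180.249/270.917 = 0.6653.

66.53 wt%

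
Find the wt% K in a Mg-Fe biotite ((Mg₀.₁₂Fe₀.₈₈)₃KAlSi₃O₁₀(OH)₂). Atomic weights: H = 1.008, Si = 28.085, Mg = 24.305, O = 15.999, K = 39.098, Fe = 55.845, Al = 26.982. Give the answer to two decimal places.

Formula mass = 0.36×24.305 + 2.64×55.845 + 1×39.098 + 1×26.982 + 3×28.085 + 12×15.999 + 2×1.008 = 500.520 g/mol, of which 39.098 g is K.
So K makes up 39.098/500.520 = 0.0781 of the mass, i.e. 7.81%.

7.81 wt%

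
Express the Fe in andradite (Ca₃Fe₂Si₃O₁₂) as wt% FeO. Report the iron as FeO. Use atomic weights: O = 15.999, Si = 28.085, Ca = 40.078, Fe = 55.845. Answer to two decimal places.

Molar mass of Ca₃Fe₂Si₃O₁₂ = 3·40.078 + 2·55.845 + 3·28.085 + 12·15.999 = 508.167 g/mol.
Each formula unit contains 2 Fe, equivalent to 2/1 = 2.0000 mol FeO.
M(FeO) = 1×55.845 + 1×15.999 = 71.844 g/mol.
Mass of FeO per formula unit = 2.0000 × 71.844 = 143.688 g.
FeO wt% = 143.688 / 508.167 × 100 = 28.28%.

28.28 wt%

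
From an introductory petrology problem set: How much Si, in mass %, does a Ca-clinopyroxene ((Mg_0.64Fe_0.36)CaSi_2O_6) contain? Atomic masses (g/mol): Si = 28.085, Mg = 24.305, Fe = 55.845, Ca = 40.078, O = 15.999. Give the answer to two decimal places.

Molar mass of (Mg_0.64Fe_0.36)CaSi_2O_6: 0.64·24.305 + 0.36·55.845 + 1·40.078 + 2·28.085 + 6·15.999 = 227.901 g/mol.
Mass of Si per formula unit: 2 × 28.085 = 56.170 g.
Weight fraction Si = 56.170 / 227.901 = 0.2465.

24.65 mass %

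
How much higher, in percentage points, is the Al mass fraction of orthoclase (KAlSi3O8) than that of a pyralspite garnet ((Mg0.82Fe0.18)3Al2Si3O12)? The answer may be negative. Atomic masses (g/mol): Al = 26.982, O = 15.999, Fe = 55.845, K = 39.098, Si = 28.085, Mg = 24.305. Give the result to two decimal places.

First mineral: 26.982 g Al in 278.327 g formula = 9.69 wt% Al.
Second mineral: 53.964 g Al in 420.154 g formula = 12.84 wt% Al.
9.69% − 12.84% gives a difference of -3.15 percentage points.

-3.15 percentage points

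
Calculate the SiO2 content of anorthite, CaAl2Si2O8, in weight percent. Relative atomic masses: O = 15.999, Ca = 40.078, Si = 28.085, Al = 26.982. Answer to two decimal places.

43.19 wt%

Molar mass of CaAl2Si2O8 = 1*40.078 + 2*26.982 + 2*28.085 + 8*15.999 = 278.204 g/mol.
Each formula unit contains 2 Si, equivalent to 2/1 = 2.0000 mol SiO2.
M(SiO2) = 1×28.085 + 2×15.999 = 60.083 g/mol.
Mass of SiO2 per formula unit = 2.0000 × 60.083 = 120.166 g.
SiO2 wt% = 120.166 / 278.204 × 100 = 43.19%.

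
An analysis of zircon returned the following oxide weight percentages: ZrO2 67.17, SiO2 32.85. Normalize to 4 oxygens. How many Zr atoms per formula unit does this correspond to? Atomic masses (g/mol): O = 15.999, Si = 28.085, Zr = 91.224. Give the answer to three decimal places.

ZrO2 (M=123.222): mol = 0.54511; Zr = 0.54511, O = 1.09022.
SiO2 (M=60.083): mol = 0.54674; Si = 0.54674, O = 1.09348.
ΣO = 2.18370; factor = 4/ΣO = 1.83175.
Zr apfu = 0.54511 × 1.83175 = 0.999.

0.999 Zr apfu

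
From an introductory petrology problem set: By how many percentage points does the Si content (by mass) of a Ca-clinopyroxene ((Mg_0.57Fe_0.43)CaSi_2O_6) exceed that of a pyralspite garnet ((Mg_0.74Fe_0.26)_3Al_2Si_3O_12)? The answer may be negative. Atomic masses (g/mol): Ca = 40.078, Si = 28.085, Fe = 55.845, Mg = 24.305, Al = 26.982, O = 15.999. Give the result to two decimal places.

4.71 percentage points

First mineral: 56.170 g Si in 230.109 g formula = 24.41 wt% Si.
Second mineral: 84.255 g Si in 427.723 g formula = 19.70 wt% Si.
24.41% − 19.70% gives a difference of 4.71 percentage points.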